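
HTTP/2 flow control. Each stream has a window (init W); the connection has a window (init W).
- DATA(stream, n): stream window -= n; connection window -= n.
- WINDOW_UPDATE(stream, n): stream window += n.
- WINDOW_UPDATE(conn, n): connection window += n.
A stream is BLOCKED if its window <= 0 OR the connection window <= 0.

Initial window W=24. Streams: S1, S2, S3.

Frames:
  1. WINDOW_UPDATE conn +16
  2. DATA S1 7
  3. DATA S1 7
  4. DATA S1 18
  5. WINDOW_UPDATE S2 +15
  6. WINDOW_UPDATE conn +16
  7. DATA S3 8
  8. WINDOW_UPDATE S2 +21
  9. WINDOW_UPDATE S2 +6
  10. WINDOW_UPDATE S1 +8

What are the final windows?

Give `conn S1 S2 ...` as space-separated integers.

Answer: 16 0 66 16

Derivation:
Op 1: conn=40 S1=24 S2=24 S3=24 blocked=[]
Op 2: conn=33 S1=17 S2=24 S3=24 blocked=[]
Op 3: conn=26 S1=10 S2=24 S3=24 blocked=[]
Op 4: conn=8 S1=-8 S2=24 S3=24 blocked=[1]
Op 5: conn=8 S1=-8 S2=39 S3=24 blocked=[1]
Op 6: conn=24 S1=-8 S2=39 S3=24 blocked=[1]
Op 7: conn=16 S1=-8 S2=39 S3=16 blocked=[1]
Op 8: conn=16 S1=-8 S2=60 S3=16 blocked=[1]
Op 9: conn=16 S1=-8 S2=66 S3=16 blocked=[1]
Op 10: conn=16 S1=0 S2=66 S3=16 blocked=[1]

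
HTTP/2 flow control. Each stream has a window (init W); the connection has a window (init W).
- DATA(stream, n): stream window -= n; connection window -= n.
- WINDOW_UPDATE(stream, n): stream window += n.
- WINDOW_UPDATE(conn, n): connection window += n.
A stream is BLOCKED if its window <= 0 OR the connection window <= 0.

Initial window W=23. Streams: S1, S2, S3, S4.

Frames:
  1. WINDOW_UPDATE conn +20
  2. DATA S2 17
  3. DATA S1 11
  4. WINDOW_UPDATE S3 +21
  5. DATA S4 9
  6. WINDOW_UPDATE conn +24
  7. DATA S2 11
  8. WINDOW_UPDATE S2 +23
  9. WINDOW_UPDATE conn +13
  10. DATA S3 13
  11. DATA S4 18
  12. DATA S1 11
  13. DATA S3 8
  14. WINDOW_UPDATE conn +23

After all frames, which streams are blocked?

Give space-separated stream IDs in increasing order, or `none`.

Answer: S4

Derivation:
Op 1: conn=43 S1=23 S2=23 S3=23 S4=23 blocked=[]
Op 2: conn=26 S1=23 S2=6 S3=23 S4=23 blocked=[]
Op 3: conn=15 S1=12 S2=6 S3=23 S4=23 blocked=[]
Op 4: conn=15 S1=12 S2=6 S3=44 S4=23 blocked=[]
Op 5: conn=6 S1=12 S2=6 S3=44 S4=14 blocked=[]
Op 6: conn=30 S1=12 S2=6 S3=44 S4=14 blocked=[]
Op 7: conn=19 S1=12 S2=-5 S3=44 S4=14 blocked=[2]
Op 8: conn=19 S1=12 S2=18 S3=44 S4=14 blocked=[]
Op 9: conn=32 S1=12 S2=18 S3=44 S4=14 blocked=[]
Op 10: conn=19 S1=12 S2=18 S3=31 S4=14 blocked=[]
Op 11: conn=1 S1=12 S2=18 S3=31 S4=-4 blocked=[4]
Op 12: conn=-10 S1=1 S2=18 S3=31 S4=-4 blocked=[1, 2, 3, 4]
Op 13: conn=-18 S1=1 S2=18 S3=23 S4=-4 blocked=[1, 2, 3, 4]
Op 14: conn=5 S1=1 S2=18 S3=23 S4=-4 blocked=[4]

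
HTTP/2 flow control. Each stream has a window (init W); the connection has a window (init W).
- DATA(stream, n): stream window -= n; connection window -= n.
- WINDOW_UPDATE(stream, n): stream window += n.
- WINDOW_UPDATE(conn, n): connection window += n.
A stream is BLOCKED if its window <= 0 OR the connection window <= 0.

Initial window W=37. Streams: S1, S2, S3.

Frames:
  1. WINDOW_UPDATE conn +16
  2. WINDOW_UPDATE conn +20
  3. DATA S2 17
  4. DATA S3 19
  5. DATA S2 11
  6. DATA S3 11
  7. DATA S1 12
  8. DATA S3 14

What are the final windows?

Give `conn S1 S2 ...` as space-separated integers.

Op 1: conn=53 S1=37 S2=37 S3=37 blocked=[]
Op 2: conn=73 S1=37 S2=37 S3=37 blocked=[]
Op 3: conn=56 S1=37 S2=20 S3=37 blocked=[]
Op 4: conn=37 S1=37 S2=20 S3=18 blocked=[]
Op 5: conn=26 S1=37 S2=9 S3=18 blocked=[]
Op 6: conn=15 S1=37 S2=9 S3=7 blocked=[]
Op 7: conn=3 S1=25 S2=9 S3=7 blocked=[]
Op 8: conn=-11 S1=25 S2=9 S3=-7 blocked=[1, 2, 3]

Answer: -11 25 9 -7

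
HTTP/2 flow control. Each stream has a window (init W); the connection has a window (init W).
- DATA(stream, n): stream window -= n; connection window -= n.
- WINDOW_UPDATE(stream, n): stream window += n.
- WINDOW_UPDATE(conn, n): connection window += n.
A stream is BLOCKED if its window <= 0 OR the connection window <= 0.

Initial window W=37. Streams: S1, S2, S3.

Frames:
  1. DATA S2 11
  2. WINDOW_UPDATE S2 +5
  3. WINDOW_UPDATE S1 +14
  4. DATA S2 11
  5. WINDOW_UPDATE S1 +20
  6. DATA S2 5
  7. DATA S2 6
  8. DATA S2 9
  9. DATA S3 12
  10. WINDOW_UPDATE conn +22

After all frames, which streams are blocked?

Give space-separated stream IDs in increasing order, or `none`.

Answer: S2

Derivation:
Op 1: conn=26 S1=37 S2=26 S3=37 blocked=[]
Op 2: conn=26 S1=37 S2=31 S3=37 blocked=[]
Op 3: conn=26 S1=51 S2=31 S3=37 blocked=[]
Op 4: conn=15 S1=51 S2=20 S3=37 blocked=[]
Op 5: conn=15 S1=71 S2=20 S3=37 blocked=[]
Op 6: conn=10 S1=71 S2=15 S3=37 blocked=[]
Op 7: conn=4 S1=71 S2=9 S3=37 blocked=[]
Op 8: conn=-5 S1=71 S2=0 S3=37 blocked=[1, 2, 3]
Op 9: conn=-17 S1=71 S2=0 S3=25 blocked=[1, 2, 3]
Op 10: conn=5 S1=71 S2=0 S3=25 blocked=[2]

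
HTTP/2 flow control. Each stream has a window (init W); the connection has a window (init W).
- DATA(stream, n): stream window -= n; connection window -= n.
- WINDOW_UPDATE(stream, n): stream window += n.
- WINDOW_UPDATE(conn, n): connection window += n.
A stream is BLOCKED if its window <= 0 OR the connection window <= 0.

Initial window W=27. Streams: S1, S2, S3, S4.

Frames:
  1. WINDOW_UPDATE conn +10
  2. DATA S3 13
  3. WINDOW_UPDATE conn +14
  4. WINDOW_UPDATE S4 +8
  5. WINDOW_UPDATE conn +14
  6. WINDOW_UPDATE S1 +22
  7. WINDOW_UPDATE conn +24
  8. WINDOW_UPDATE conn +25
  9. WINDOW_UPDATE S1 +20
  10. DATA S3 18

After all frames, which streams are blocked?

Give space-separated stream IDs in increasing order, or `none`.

Op 1: conn=37 S1=27 S2=27 S3=27 S4=27 blocked=[]
Op 2: conn=24 S1=27 S2=27 S3=14 S4=27 blocked=[]
Op 3: conn=38 S1=27 S2=27 S3=14 S4=27 blocked=[]
Op 4: conn=38 S1=27 S2=27 S3=14 S4=35 blocked=[]
Op 5: conn=52 S1=27 S2=27 S3=14 S4=35 blocked=[]
Op 6: conn=52 S1=49 S2=27 S3=14 S4=35 blocked=[]
Op 7: conn=76 S1=49 S2=27 S3=14 S4=35 blocked=[]
Op 8: conn=101 S1=49 S2=27 S3=14 S4=35 blocked=[]
Op 9: conn=101 S1=69 S2=27 S3=14 S4=35 blocked=[]
Op 10: conn=83 S1=69 S2=27 S3=-4 S4=35 blocked=[3]

Answer: S3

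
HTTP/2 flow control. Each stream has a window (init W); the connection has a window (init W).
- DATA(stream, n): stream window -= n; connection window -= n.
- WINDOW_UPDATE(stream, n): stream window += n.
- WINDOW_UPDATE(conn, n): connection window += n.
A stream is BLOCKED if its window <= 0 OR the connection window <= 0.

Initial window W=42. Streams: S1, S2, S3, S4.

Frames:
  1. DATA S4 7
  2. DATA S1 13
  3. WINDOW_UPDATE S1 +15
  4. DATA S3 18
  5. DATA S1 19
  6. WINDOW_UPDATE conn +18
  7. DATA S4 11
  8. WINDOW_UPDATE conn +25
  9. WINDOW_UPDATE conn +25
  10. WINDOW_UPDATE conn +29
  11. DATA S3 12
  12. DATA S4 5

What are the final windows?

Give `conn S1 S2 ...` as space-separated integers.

Op 1: conn=35 S1=42 S2=42 S3=42 S4=35 blocked=[]
Op 2: conn=22 S1=29 S2=42 S3=42 S4=35 blocked=[]
Op 3: conn=22 S1=44 S2=42 S3=42 S4=35 blocked=[]
Op 4: conn=4 S1=44 S2=42 S3=24 S4=35 blocked=[]
Op 5: conn=-15 S1=25 S2=42 S3=24 S4=35 blocked=[1, 2, 3, 4]
Op 6: conn=3 S1=25 S2=42 S3=24 S4=35 blocked=[]
Op 7: conn=-8 S1=25 S2=42 S3=24 S4=24 blocked=[1, 2, 3, 4]
Op 8: conn=17 S1=25 S2=42 S3=24 S4=24 blocked=[]
Op 9: conn=42 S1=25 S2=42 S3=24 S4=24 blocked=[]
Op 10: conn=71 S1=25 S2=42 S3=24 S4=24 blocked=[]
Op 11: conn=59 S1=25 S2=42 S3=12 S4=24 blocked=[]
Op 12: conn=54 S1=25 S2=42 S3=12 S4=19 blocked=[]

Answer: 54 25 42 12 19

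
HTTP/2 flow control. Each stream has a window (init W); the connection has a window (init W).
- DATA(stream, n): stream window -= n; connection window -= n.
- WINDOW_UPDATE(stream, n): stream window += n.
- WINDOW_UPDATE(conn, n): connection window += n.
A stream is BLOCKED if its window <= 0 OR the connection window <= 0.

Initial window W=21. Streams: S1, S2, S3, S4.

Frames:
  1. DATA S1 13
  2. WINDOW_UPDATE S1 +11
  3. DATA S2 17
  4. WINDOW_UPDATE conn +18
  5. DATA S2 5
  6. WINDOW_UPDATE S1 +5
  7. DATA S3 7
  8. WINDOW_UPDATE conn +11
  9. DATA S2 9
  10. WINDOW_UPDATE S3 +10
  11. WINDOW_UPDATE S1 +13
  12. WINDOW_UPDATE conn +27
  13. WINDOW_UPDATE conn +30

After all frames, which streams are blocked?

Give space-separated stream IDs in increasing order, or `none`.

Answer: S2

Derivation:
Op 1: conn=8 S1=8 S2=21 S3=21 S4=21 blocked=[]
Op 2: conn=8 S1=19 S2=21 S3=21 S4=21 blocked=[]
Op 3: conn=-9 S1=19 S2=4 S3=21 S4=21 blocked=[1, 2, 3, 4]
Op 4: conn=9 S1=19 S2=4 S3=21 S4=21 blocked=[]
Op 5: conn=4 S1=19 S2=-1 S3=21 S4=21 blocked=[2]
Op 6: conn=4 S1=24 S2=-1 S3=21 S4=21 blocked=[2]
Op 7: conn=-3 S1=24 S2=-1 S3=14 S4=21 blocked=[1, 2, 3, 4]
Op 8: conn=8 S1=24 S2=-1 S3=14 S4=21 blocked=[2]
Op 9: conn=-1 S1=24 S2=-10 S3=14 S4=21 blocked=[1, 2, 3, 4]
Op 10: conn=-1 S1=24 S2=-10 S3=24 S4=21 blocked=[1, 2, 3, 4]
Op 11: conn=-1 S1=37 S2=-10 S3=24 S4=21 blocked=[1, 2, 3, 4]
Op 12: conn=26 S1=37 S2=-10 S3=24 S4=21 blocked=[2]
Op 13: conn=56 S1=37 S2=-10 S3=24 S4=21 blocked=[2]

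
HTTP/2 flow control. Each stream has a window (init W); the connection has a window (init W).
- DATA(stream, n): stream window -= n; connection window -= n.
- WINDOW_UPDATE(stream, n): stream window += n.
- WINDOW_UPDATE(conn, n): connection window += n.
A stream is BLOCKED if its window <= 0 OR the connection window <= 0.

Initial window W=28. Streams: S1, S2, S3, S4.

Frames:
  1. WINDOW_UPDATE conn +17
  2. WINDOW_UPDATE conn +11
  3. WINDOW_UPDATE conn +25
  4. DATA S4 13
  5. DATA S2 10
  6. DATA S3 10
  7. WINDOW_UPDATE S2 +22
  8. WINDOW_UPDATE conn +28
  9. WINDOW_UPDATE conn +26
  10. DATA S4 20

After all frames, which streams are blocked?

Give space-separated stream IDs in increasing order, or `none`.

Answer: S4

Derivation:
Op 1: conn=45 S1=28 S2=28 S3=28 S4=28 blocked=[]
Op 2: conn=56 S1=28 S2=28 S3=28 S4=28 blocked=[]
Op 3: conn=81 S1=28 S2=28 S3=28 S4=28 blocked=[]
Op 4: conn=68 S1=28 S2=28 S3=28 S4=15 blocked=[]
Op 5: conn=58 S1=28 S2=18 S3=28 S4=15 blocked=[]
Op 6: conn=48 S1=28 S2=18 S3=18 S4=15 blocked=[]
Op 7: conn=48 S1=28 S2=40 S3=18 S4=15 blocked=[]
Op 8: conn=76 S1=28 S2=40 S3=18 S4=15 blocked=[]
Op 9: conn=102 S1=28 S2=40 S3=18 S4=15 blocked=[]
Op 10: conn=82 S1=28 S2=40 S3=18 S4=-5 blocked=[4]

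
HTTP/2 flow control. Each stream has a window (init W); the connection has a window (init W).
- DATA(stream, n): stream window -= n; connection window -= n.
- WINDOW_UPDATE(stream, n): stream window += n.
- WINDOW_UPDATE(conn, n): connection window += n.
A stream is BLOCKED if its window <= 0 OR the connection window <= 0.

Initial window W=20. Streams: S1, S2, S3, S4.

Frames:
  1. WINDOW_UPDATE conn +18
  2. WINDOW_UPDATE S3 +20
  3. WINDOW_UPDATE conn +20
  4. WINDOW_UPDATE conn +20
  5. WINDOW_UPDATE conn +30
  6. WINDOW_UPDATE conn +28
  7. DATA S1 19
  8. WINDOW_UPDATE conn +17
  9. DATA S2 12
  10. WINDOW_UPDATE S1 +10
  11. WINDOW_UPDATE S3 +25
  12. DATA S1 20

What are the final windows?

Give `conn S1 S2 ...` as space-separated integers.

Answer: 102 -9 8 65 20

Derivation:
Op 1: conn=38 S1=20 S2=20 S3=20 S4=20 blocked=[]
Op 2: conn=38 S1=20 S2=20 S3=40 S4=20 blocked=[]
Op 3: conn=58 S1=20 S2=20 S3=40 S4=20 blocked=[]
Op 4: conn=78 S1=20 S2=20 S3=40 S4=20 blocked=[]
Op 5: conn=108 S1=20 S2=20 S3=40 S4=20 blocked=[]
Op 6: conn=136 S1=20 S2=20 S3=40 S4=20 blocked=[]
Op 7: conn=117 S1=1 S2=20 S3=40 S4=20 blocked=[]
Op 8: conn=134 S1=1 S2=20 S3=40 S4=20 blocked=[]
Op 9: conn=122 S1=1 S2=8 S3=40 S4=20 blocked=[]
Op 10: conn=122 S1=11 S2=8 S3=40 S4=20 blocked=[]
Op 11: conn=122 S1=11 S2=8 S3=65 S4=20 blocked=[]
Op 12: conn=102 S1=-9 S2=8 S3=65 S4=20 blocked=[1]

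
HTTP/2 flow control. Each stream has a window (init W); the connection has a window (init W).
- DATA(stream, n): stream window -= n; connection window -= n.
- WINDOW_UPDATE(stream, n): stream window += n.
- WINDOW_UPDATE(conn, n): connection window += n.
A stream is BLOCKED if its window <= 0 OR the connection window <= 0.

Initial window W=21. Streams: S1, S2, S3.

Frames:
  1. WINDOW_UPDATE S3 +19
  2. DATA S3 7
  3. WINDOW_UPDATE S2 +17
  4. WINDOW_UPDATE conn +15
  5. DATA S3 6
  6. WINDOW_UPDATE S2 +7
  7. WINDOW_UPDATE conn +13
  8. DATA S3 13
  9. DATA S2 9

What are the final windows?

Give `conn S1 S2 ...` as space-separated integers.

Answer: 14 21 36 14

Derivation:
Op 1: conn=21 S1=21 S2=21 S3=40 blocked=[]
Op 2: conn=14 S1=21 S2=21 S3=33 blocked=[]
Op 3: conn=14 S1=21 S2=38 S3=33 blocked=[]
Op 4: conn=29 S1=21 S2=38 S3=33 blocked=[]
Op 5: conn=23 S1=21 S2=38 S3=27 blocked=[]
Op 6: conn=23 S1=21 S2=45 S3=27 blocked=[]
Op 7: conn=36 S1=21 S2=45 S3=27 blocked=[]
Op 8: conn=23 S1=21 S2=45 S3=14 blocked=[]
Op 9: conn=14 S1=21 S2=36 S3=14 blocked=[]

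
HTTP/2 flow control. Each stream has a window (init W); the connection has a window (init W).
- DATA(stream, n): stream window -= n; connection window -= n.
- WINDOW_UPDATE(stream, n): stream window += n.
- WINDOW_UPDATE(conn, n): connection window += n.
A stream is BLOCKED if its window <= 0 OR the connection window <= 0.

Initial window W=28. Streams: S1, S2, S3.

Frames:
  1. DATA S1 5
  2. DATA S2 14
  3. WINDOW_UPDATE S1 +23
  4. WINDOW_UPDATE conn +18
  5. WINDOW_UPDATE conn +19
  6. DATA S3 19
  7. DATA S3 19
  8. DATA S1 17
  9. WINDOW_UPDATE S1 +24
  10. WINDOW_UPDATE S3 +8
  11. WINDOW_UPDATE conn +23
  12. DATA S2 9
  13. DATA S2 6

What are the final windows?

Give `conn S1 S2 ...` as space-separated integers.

Answer: -1 53 -1 -2

Derivation:
Op 1: conn=23 S1=23 S2=28 S3=28 blocked=[]
Op 2: conn=9 S1=23 S2=14 S3=28 blocked=[]
Op 3: conn=9 S1=46 S2=14 S3=28 blocked=[]
Op 4: conn=27 S1=46 S2=14 S3=28 blocked=[]
Op 5: conn=46 S1=46 S2=14 S3=28 blocked=[]
Op 6: conn=27 S1=46 S2=14 S3=9 blocked=[]
Op 7: conn=8 S1=46 S2=14 S3=-10 blocked=[3]
Op 8: conn=-9 S1=29 S2=14 S3=-10 blocked=[1, 2, 3]
Op 9: conn=-9 S1=53 S2=14 S3=-10 blocked=[1, 2, 3]
Op 10: conn=-9 S1=53 S2=14 S3=-2 blocked=[1, 2, 3]
Op 11: conn=14 S1=53 S2=14 S3=-2 blocked=[3]
Op 12: conn=5 S1=53 S2=5 S3=-2 blocked=[3]
Op 13: conn=-1 S1=53 S2=-1 S3=-2 blocked=[1, 2, 3]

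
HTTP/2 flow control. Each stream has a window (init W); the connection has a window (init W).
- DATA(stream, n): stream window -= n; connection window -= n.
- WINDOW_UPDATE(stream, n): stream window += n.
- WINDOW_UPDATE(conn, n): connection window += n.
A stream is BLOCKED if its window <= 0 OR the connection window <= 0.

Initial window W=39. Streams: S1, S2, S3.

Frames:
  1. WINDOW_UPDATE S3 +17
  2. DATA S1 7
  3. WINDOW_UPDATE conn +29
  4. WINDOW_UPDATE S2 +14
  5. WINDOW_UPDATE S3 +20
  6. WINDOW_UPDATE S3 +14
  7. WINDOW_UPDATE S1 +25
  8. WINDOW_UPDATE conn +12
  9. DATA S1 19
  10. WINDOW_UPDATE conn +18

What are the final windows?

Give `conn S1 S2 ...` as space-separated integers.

Answer: 72 38 53 90

Derivation:
Op 1: conn=39 S1=39 S2=39 S3=56 blocked=[]
Op 2: conn=32 S1=32 S2=39 S3=56 blocked=[]
Op 3: conn=61 S1=32 S2=39 S3=56 blocked=[]
Op 4: conn=61 S1=32 S2=53 S3=56 blocked=[]
Op 5: conn=61 S1=32 S2=53 S3=76 blocked=[]
Op 6: conn=61 S1=32 S2=53 S3=90 blocked=[]
Op 7: conn=61 S1=57 S2=53 S3=90 blocked=[]
Op 8: conn=73 S1=57 S2=53 S3=90 blocked=[]
Op 9: conn=54 S1=38 S2=53 S3=90 blocked=[]
Op 10: conn=72 S1=38 S2=53 S3=90 blocked=[]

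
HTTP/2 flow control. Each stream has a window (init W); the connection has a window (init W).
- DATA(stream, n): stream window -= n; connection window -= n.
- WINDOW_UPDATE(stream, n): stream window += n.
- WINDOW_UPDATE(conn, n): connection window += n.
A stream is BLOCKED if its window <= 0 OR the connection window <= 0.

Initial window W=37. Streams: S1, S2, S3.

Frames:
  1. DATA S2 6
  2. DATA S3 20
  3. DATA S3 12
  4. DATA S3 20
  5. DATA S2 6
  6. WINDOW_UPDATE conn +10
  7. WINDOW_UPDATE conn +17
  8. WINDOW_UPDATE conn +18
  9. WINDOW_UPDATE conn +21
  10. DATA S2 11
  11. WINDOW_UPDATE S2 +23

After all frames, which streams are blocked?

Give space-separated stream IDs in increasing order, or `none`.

Op 1: conn=31 S1=37 S2=31 S3=37 blocked=[]
Op 2: conn=11 S1=37 S2=31 S3=17 blocked=[]
Op 3: conn=-1 S1=37 S2=31 S3=5 blocked=[1, 2, 3]
Op 4: conn=-21 S1=37 S2=31 S3=-15 blocked=[1, 2, 3]
Op 5: conn=-27 S1=37 S2=25 S3=-15 blocked=[1, 2, 3]
Op 6: conn=-17 S1=37 S2=25 S3=-15 blocked=[1, 2, 3]
Op 7: conn=0 S1=37 S2=25 S3=-15 blocked=[1, 2, 3]
Op 8: conn=18 S1=37 S2=25 S3=-15 blocked=[3]
Op 9: conn=39 S1=37 S2=25 S3=-15 blocked=[3]
Op 10: conn=28 S1=37 S2=14 S3=-15 blocked=[3]
Op 11: conn=28 S1=37 S2=37 S3=-15 blocked=[3]

Answer: S3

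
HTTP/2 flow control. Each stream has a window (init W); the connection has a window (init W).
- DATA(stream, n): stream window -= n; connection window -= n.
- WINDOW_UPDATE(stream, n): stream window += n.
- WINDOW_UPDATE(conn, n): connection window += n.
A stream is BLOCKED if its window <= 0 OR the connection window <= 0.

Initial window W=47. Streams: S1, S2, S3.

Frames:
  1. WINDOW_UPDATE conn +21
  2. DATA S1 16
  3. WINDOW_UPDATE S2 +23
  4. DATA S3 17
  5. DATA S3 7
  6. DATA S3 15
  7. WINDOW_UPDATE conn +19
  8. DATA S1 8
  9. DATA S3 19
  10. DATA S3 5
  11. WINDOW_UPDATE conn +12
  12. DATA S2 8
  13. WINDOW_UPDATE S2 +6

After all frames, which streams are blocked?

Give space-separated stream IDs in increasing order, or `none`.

Op 1: conn=68 S1=47 S2=47 S3=47 blocked=[]
Op 2: conn=52 S1=31 S2=47 S3=47 blocked=[]
Op 3: conn=52 S1=31 S2=70 S3=47 blocked=[]
Op 4: conn=35 S1=31 S2=70 S3=30 blocked=[]
Op 5: conn=28 S1=31 S2=70 S3=23 blocked=[]
Op 6: conn=13 S1=31 S2=70 S3=8 blocked=[]
Op 7: conn=32 S1=31 S2=70 S3=8 blocked=[]
Op 8: conn=24 S1=23 S2=70 S3=8 blocked=[]
Op 9: conn=5 S1=23 S2=70 S3=-11 blocked=[3]
Op 10: conn=0 S1=23 S2=70 S3=-16 blocked=[1, 2, 3]
Op 11: conn=12 S1=23 S2=70 S3=-16 blocked=[3]
Op 12: conn=4 S1=23 S2=62 S3=-16 blocked=[3]
Op 13: conn=4 S1=23 S2=68 S3=-16 blocked=[3]

Answer: S3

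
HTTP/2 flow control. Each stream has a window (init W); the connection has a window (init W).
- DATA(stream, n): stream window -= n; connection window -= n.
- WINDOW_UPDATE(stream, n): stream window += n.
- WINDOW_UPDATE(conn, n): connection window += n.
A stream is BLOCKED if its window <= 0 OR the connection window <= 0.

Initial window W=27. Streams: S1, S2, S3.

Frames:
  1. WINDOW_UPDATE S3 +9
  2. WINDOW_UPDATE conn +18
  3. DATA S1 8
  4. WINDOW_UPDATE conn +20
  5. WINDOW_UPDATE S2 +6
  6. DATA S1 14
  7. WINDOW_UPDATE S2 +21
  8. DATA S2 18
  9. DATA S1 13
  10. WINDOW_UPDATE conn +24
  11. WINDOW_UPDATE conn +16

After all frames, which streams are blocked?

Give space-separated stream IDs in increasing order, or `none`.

Answer: S1

Derivation:
Op 1: conn=27 S1=27 S2=27 S3=36 blocked=[]
Op 2: conn=45 S1=27 S2=27 S3=36 blocked=[]
Op 3: conn=37 S1=19 S2=27 S3=36 blocked=[]
Op 4: conn=57 S1=19 S2=27 S3=36 blocked=[]
Op 5: conn=57 S1=19 S2=33 S3=36 blocked=[]
Op 6: conn=43 S1=5 S2=33 S3=36 blocked=[]
Op 7: conn=43 S1=5 S2=54 S3=36 blocked=[]
Op 8: conn=25 S1=5 S2=36 S3=36 blocked=[]
Op 9: conn=12 S1=-8 S2=36 S3=36 blocked=[1]
Op 10: conn=36 S1=-8 S2=36 S3=36 blocked=[1]
Op 11: conn=52 S1=-8 S2=36 S3=36 blocked=[1]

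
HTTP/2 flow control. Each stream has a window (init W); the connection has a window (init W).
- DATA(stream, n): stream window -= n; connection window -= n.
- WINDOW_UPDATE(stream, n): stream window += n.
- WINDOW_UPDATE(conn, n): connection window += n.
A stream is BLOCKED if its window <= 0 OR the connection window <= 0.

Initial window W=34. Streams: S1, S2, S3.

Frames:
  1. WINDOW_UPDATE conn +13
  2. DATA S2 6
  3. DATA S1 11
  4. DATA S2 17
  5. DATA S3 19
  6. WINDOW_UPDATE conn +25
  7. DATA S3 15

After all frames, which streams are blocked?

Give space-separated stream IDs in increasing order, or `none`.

Op 1: conn=47 S1=34 S2=34 S3=34 blocked=[]
Op 2: conn=41 S1=34 S2=28 S3=34 blocked=[]
Op 3: conn=30 S1=23 S2=28 S3=34 blocked=[]
Op 4: conn=13 S1=23 S2=11 S3=34 blocked=[]
Op 5: conn=-6 S1=23 S2=11 S3=15 blocked=[1, 2, 3]
Op 6: conn=19 S1=23 S2=11 S3=15 blocked=[]
Op 7: conn=4 S1=23 S2=11 S3=0 blocked=[3]

Answer: S3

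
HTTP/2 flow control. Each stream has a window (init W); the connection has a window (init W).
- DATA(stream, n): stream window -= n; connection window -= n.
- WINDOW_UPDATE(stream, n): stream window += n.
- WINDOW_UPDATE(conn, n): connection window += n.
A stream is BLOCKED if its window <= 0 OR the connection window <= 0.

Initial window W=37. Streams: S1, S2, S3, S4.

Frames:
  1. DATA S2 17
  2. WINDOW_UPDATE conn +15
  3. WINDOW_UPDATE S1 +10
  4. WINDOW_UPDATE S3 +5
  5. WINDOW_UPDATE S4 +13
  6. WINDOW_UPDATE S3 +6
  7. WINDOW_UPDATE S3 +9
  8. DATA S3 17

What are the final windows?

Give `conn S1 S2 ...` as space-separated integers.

Op 1: conn=20 S1=37 S2=20 S3=37 S4=37 blocked=[]
Op 2: conn=35 S1=37 S2=20 S3=37 S4=37 blocked=[]
Op 3: conn=35 S1=47 S2=20 S3=37 S4=37 blocked=[]
Op 4: conn=35 S1=47 S2=20 S3=42 S4=37 blocked=[]
Op 5: conn=35 S1=47 S2=20 S3=42 S4=50 blocked=[]
Op 6: conn=35 S1=47 S2=20 S3=48 S4=50 blocked=[]
Op 7: conn=35 S1=47 S2=20 S3=57 S4=50 blocked=[]
Op 8: conn=18 S1=47 S2=20 S3=40 S4=50 blocked=[]

Answer: 18 47 20 40 50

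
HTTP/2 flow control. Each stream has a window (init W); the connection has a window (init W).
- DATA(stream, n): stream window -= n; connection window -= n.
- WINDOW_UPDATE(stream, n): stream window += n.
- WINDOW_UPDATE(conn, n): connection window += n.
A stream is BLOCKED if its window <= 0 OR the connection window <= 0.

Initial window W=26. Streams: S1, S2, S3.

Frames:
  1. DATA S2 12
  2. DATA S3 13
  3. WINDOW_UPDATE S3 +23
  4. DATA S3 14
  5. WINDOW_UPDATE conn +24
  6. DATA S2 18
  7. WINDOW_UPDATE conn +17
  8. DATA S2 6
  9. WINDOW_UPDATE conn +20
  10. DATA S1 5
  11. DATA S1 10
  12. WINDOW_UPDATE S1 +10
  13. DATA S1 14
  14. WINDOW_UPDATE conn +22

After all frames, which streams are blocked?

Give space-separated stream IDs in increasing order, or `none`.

Op 1: conn=14 S1=26 S2=14 S3=26 blocked=[]
Op 2: conn=1 S1=26 S2=14 S3=13 blocked=[]
Op 3: conn=1 S1=26 S2=14 S3=36 blocked=[]
Op 4: conn=-13 S1=26 S2=14 S3=22 blocked=[1, 2, 3]
Op 5: conn=11 S1=26 S2=14 S3=22 blocked=[]
Op 6: conn=-7 S1=26 S2=-4 S3=22 blocked=[1, 2, 3]
Op 7: conn=10 S1=26 S2=-4 S3=22 blocked=[2]
Op 8: conn=4 S1=26 S2=-10 S3=22 blocked=[2]
Op 9: conn=24 S1=26 S2=-10 S3=22 blocked=[2]
Op 10: conn=19 S1=21 S2=-10 S3=22 blocked=[2]
Op 11: conn=9 S1=11 S2=-10 S3=22 blocked=[2]
Op 12: conn=9 S1=21 S2=-10 S3=22 blocked=[2]
Op 13: conn=-5 S1=7 S2=-10 S3=22 blocked=[1, 2, 3]
Op 14: conn=17 S1=7 S2=-10 S3=22 blocked=[2]

Answer: S2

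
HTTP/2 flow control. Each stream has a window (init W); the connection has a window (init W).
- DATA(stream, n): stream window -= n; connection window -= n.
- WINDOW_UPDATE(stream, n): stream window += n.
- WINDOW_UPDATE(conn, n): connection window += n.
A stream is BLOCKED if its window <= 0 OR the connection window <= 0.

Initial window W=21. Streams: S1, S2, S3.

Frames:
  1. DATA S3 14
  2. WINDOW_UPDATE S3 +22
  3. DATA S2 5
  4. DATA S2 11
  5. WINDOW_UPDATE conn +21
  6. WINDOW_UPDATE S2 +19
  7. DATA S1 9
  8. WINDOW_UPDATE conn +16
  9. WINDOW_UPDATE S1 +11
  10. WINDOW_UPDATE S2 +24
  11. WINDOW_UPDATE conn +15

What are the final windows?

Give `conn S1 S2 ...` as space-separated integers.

Op 1: conn=7 S1=21 S2=21 S3=7 blocked=[]
Op 2: conn=7 S1=21 S2=21 S3=29 blocked=[]
Op 3: conn=2 S1=21 S2=16 S3=29 blocked=[]
Op 4: conn=-9 S1=21 S2=5 S3=29 blocked=[1, 2, 3]
Op 5: conn=12 S1=21 S2=5 S3=29 blocked=[]
Op 6: conn=12 S1=21 S2=24 S3=29 blocked=[]
Op 7: conn=3 S1=12 S2=24 S3=29 blocked=[]
Op 8: conn=19 S1=12 S2=24 S3=29 blocked=[]
Op 9: conn=19 S1=23 S2=24 S3=29 blocked=[]
Op 10: conn=19 S1=23 S2=48 S3=29 blocked=[]
Op 11: conn=34 S1=23 S2=48 S3=29 blocked=[]

Answer: 34 23 48 29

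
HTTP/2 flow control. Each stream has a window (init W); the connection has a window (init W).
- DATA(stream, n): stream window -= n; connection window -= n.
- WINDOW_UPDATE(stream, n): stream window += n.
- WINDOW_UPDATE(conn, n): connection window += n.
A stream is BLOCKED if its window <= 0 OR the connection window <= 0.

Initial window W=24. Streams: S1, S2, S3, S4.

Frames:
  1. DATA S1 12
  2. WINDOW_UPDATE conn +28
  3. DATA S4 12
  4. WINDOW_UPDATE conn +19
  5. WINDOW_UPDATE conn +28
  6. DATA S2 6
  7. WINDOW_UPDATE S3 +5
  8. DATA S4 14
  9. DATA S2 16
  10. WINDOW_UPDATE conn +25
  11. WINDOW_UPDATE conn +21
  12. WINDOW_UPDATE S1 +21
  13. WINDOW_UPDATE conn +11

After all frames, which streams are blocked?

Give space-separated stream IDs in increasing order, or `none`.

Op 1: conn=12 S1=12 S2=24 S3=24 S4=24 blocked=[]
Op 2: conn=40 S1=12 S2=24 S3=24 S4=24 blocked=[]
Op 3: conn=28 S1=12 S2=24 S3=24 S4=12 blocked=[]
Op 4: conn=47 S1=12 S2=24 S3=24 S4=12 blocked=[]
Op 5: conn=75 S1=12 S2=24 S3=24 S4=12 blocked=[]
Op 6: conn=69 S1=12 S2=18 S3=24 S4=12 blocked=[]
Op 7: conn=69 S1=12 S2=18 S3=29 S4=12 blocked=[]
Op 8: conn=55 S1=12 S2=18 S3=29 S4=-2 blocked=[4]
Op 9: conn=39 S1=12 S2=2 S3=29 S4=-2 blocked=[4]
Op 10: conn=64 S1=12 S2=2 S3=29 S4=-2 blocked=[4]
Op 11: conn=85 S1=12 S2=2 S3=29 S4=-2 blocked=[4]
Op 12: conn=85 S1=33 S2=2 S3=29 S4=-2 blocked=[4]
Op 13: conn=96 S1=33 S2=2 S3=29 S4=-2 blocked=[4]

Answer: S4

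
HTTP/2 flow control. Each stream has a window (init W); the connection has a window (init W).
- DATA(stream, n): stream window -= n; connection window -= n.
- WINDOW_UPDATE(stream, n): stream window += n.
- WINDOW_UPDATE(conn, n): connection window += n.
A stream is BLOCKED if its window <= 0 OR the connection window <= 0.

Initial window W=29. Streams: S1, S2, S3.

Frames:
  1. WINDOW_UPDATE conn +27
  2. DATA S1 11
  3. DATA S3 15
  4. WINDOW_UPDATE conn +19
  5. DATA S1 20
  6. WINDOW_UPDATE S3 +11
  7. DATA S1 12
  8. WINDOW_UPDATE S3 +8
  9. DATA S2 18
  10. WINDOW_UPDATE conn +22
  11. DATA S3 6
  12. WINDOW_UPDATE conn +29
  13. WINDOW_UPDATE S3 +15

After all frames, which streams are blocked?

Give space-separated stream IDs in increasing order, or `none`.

Op 1: conn=56 S1=29 S2=29 S3=29 blocked=[]
Op 2: conn=45 S1=18 S2=29 S3=29 blocked=[]
Op 3: conn=30 S1=18 S2=29 S3=14 blocked=[]
Op 4: conn=49 S1=18 S2=29 S3=14 blocked=[]
Op 5: conn=29 S1=-2 S2=29 S3=14 blocked=[1]
Op 6: conn=29 S1=-2 S2=29 S3=25 blocked=[1]
Op 7: conn=17 S1=-14 S2=29 S3=25 blocked=[1]
Op 8: conn=17 S1=-14 S2=29 S3=33 blocked=[1]
Op 9: conn=-1 S1=-14 S2=11 S3=33 blocked=[1, 2, 3]
Op 10: conn=21 S1=-14 S2=11 S3=33 blocked=[1]
Op 11: conn=15 S1=-14 S2=11 S3=27 blocked=[1]
Op 12: conn=44 S1=-14 S2=11 S3=27 blocked=[1]
Op 13: conn=44 S1=-14 S2=11 S3=42 blocked=[1]

Answer: S1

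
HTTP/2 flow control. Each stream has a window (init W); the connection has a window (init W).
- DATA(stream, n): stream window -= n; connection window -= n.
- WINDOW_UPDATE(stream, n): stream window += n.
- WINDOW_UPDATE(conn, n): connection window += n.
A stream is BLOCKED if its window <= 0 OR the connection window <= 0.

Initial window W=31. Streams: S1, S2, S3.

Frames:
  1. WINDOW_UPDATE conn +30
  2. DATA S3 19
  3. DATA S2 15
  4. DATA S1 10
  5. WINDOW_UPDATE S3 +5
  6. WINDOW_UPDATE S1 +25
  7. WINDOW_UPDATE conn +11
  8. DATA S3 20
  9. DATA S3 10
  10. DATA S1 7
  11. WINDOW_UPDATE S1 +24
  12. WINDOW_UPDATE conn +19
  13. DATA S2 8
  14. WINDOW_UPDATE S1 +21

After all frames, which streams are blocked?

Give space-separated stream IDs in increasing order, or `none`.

Answer: S3

Derivation:
Op 1: conn=61 S1=31 S2=31 S3=31 blocked=[]
Op 2: conn=42 S1=31 S2=31 S3=12 blocked=[]
Op 3: conn=27 S1=31 S2=16 S3=12 blocked=[]
Op 4: conn=17 S1=21 S2=16 S3=12 blocked=[]
Op 5: conn=17 S1=21 S2=16 S3=17 blocked=[]
Op 6: conn=17 S1=46 S2=16 S3=17 blocked=[]
Op 7: conn=28 S1=46 S2=16 S3=17 blocked=[]
Op 8: conn=8 S1=46 S2=16 S3=-3 blocked=[3]
Op 9: conn=-2 S1=46 S2=16 S3=-13 blocked=[1, 2, 3]
Op 10: conn=-9 S1=39 S2=16 S3=-13 blocked=[1, 2, 3]
Op 11: conn=-9 S1=63 S2=16 S3=-13 blocked=[1, 2, 3]
Op 12: conn=10 S1=63 S2=16 S3=-13 blocked=[3]
Op 13: conn=2 S1=63 S2=8 S3=-13 blocked=[3]
Op 14: conn=2 S1=84 S2=8 S3=-13 blocked=[3]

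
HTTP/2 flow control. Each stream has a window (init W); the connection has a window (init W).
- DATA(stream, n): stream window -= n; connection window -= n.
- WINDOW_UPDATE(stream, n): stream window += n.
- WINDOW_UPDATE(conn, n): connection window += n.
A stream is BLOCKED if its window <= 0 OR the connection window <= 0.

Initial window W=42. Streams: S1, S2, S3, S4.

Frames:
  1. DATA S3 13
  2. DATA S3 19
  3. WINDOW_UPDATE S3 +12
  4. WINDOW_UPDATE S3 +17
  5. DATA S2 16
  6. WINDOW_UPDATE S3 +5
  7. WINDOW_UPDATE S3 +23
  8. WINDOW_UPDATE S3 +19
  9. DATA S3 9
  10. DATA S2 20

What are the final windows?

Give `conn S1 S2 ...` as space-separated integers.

Op 1: conn=29 S1=42 S2=42 S3=29 S4=42 blocked=[]
Op 2: conn=10 S1=42 S2=42 S3=10 S4=42 blocked=[]
Op 3: conn=10 S1=42 S2=42 S3=22 S4=42 blocked=[]
Op 4: conn=10 S1=42 S2=42 S3=39 S4=42 blocked=[]
Op 5: conn=-6 S1=42 S2=26 S3=39 S4=42 blocked=[1, 2, 3, 4]
Op 6: conn=-6 S1=42 S2=26 S3=44 S4=42 blocked=[1, 2, 3, 4]
Op 7: conn=-6 S1=42 S2=26 S3=67 S4=42 blocked=[1, 2, 3, 4]
Op 8: conn=-6 S1=42 S2=26 S3=86 S4=42 blocked=[1, 2, 3, 4]
Op 9: conn=-15 S1=42 S2=26 S3=77 S4=42 blocked=[1, 2, 3, 4]
Op 10: conn=-35 S1=42 S2=6 S3=77 S4=42 blocked=[1, 2, 3, 4]

Answer: -35 42 6 77 42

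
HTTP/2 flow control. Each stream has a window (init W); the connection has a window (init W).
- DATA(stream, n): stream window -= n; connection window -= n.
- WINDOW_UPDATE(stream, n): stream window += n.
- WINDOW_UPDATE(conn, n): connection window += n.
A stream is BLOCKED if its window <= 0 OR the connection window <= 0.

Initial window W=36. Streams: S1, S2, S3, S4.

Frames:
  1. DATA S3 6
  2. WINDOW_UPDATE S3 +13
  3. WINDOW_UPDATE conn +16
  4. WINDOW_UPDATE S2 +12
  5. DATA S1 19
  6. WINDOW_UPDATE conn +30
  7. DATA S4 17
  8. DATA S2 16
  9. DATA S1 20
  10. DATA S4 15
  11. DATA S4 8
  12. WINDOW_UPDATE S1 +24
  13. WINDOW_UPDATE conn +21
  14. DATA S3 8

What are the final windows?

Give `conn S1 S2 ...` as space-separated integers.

Op 1: conn=30 S1=36 S2=36 S3=30 S4=36 blocked=[]
Op 2: conn=30 S1=36 S2=36 S3=43 S4=36 blocked=[]
Op 3: conn=46 S1=36 S2=36 S3=43 S4=36 blocked=[]
Op 4: conn=46 S1=36 S2=48 S3=43 S4=36 blocked=[]
Op 5: conn=27 S1=17 S2=48 S3=43 S4=36 blocked=[]
Op 6: conn=57 S1=17 S2=48 S3=43 S4=36 blocked=[]
Op 7: conn=40 S1=17 S2=48 S3=43 S4=19 blocked=[]
Op 8: conn=24 S1=17 S2=32 S3=43 S4=19 blocked=[]
Op 9: conn=4 S1=-3 S2=32 S3=43 S4=19 blocked=[1]
Op 10: conn=-11 S1=-3 S2=32 S3=43 S4=4 blocked=[1, 2, 3, 4]
Op 11: conn=-19 S1=-3 S2=32 S3=43 S4=-4 blocked=[1, 2, 3, 4]
Op 12: conn=-19 S1=21 S2=32 S3=43 S4=-4 blocked=[1, 2, 3, 4]
Op 13: conn=2 S1=21 S2=32 S3=43 S4=-4 blocked=[4]
Op 14: conn=-6 S1=21 S2=32 S3=35 S4=-4 blocked=[1, 2, 3, 4]

Answer: -6 21 32 35 -4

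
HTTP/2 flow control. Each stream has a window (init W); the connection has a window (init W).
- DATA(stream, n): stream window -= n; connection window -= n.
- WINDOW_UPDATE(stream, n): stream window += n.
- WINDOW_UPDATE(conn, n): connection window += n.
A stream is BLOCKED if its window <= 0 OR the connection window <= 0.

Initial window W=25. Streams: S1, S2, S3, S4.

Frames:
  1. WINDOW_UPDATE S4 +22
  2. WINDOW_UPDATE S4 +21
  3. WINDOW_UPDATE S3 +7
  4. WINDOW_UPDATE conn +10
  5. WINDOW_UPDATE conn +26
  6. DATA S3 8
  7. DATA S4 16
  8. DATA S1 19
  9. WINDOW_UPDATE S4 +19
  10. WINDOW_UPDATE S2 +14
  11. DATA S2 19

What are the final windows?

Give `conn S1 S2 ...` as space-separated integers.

Answer: -1 6 20 24 71

Derivation:
Op 1: conn=25 S1=25 S2=25 S3=25 S4=47 blocked=[]
Op 2: conn=25 S1=25 S2=25 S3=25 S4=68 blocked=[]
Op 3: conn=25 S1=25 S2=25 S3=32 S4=68 blocked=[]
Op 4: conn=35 S1=25 S2=25 S3=32 S4=68 blocked=[]
Op 5: conn=61 S1=25 S2=25 S3=32 S4=68 blocked=[]
Op 6: conn=53 S1=25 S2=25 S3=24 S4=68 blocked=[]
Op 7: conn=37 S1=25 S2=25 S3=24 S4=52 blocked=[]
Op 8: conn=18 S1=6 S2=25 S3=24 S4=52 blocked=[]
Op 9: conn=18 S1=6 S2=25 S3=24 S4=71 blocked=[]
Op 10: conn=18 S1=6 S2=39 S3=24 S4=71 blocked=[]
Op 11: conn=-1 S1=6 S2=20 S3=24 S4=71 blocked=[1, 2, 3, 4]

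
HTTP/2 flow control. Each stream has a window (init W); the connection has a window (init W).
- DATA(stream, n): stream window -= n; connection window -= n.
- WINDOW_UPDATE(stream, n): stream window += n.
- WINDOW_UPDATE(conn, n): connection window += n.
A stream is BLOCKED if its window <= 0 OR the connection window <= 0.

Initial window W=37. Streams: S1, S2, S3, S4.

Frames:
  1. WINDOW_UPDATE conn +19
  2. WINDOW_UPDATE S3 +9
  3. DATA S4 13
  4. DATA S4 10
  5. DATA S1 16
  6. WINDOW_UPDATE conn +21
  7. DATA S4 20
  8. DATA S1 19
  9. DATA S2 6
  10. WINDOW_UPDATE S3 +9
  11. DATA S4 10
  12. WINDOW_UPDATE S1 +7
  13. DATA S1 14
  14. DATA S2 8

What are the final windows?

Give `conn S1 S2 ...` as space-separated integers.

Op 1: conn=56 S1=37 S2=37 S3=37 S4=37 blocked=[]
Op 2: conn=56 S1=37 S2=37 S3=46 S4=37 blocked=[]
Op 3: conn=43 S1=37 S2=37 S3=46 S4=24 blocked=[]
Op 4: conn=33 S1=37 S2=37 S3=46 S4=14 blocked=[]
Op 5: conn=17 S1=21 S2=37 S3=46 S4=14 blocked=[]
Op 6: conn=38 S1=21 S2=37 S3=46 S4=14 blocked=[]
Op 7: conn=18 S1=21 S2=37 S3=46 S4=-6 blocked=[4]
Op 8: conn=-1 S1=2 S2=37 S3=46 S4=-6 blocked=[1, 2, 3, 4]
Op 9: conn=-7 S1=2 S2=31 S3=46 S4=-6 blocked=[1, 2, 3, 4]
Op 10: conn=-7 S1=2 S2=31 S3=55 S4=-6 blocked=[1, 2, 3, 4]
Op 11: conn=-17 S1=2 S2=31 S3=55 S4=-16 blocked=[1, 2, 3, 4]
Op 12: conn=-17 S1=9 S2=31 S3=55 S4=-16 blocked=[1, 2, 3, 4]
Op 13: conn=-31 S1=-5 S2=31 S3=55 S4=-16 blocked=[1, 2, 3, 4]
Op 14: conn=-39 S1=-5 S2=23 S3=55 S4=-16 blocked=[1, 2, 3, 4]

Answer: -39 -5 23 55 -16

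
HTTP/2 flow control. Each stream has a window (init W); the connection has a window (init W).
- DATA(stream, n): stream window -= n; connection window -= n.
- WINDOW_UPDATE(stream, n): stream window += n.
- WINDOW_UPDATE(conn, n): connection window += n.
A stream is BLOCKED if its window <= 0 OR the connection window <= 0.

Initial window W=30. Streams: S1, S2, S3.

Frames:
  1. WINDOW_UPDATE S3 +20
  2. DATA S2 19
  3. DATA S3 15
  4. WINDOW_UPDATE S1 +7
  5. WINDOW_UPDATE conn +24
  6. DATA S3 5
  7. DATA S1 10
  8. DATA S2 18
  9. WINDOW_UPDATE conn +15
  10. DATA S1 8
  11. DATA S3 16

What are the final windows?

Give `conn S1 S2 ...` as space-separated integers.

Answer: -22 19 -7 14

Derivation:
Op 1: conn=30 S1=30 S2=30 S3=50 blocked=[]
Op 2: conn=11 S1=30 S2=11 S3=50 blocked=[]
Op 3: conn=-4 S1=30 S2=11 S3=35 blocked=[1, 2, 3]
Op 4: conn=-4 S1=37 S2=11 S3=35 blocked=[1, 2, 3]
Op 5: conn=20 S1=37 S2=11 S3=35 blocked=[]
Op 6: conn=15 S1=37 S2=11 S3=30 blocked=[]
Op 7: conn=5 S1=27 S2=11 S3=30 blocked=[]
Op 8: conn=-13 S1=27 S2=-7 S3=30 blocked=[1, 2, 3]
Op 9: conn=2 S1=27 S2=-7 S3=30 blocked=[2]
Op 10: conn=-6 S1=19 S2=-7 S3=30 blocked=[1, 2, 3]
Op 11: conn=-22 S1=19 S2=-7 S3=14 blocked=[1, 2, 3]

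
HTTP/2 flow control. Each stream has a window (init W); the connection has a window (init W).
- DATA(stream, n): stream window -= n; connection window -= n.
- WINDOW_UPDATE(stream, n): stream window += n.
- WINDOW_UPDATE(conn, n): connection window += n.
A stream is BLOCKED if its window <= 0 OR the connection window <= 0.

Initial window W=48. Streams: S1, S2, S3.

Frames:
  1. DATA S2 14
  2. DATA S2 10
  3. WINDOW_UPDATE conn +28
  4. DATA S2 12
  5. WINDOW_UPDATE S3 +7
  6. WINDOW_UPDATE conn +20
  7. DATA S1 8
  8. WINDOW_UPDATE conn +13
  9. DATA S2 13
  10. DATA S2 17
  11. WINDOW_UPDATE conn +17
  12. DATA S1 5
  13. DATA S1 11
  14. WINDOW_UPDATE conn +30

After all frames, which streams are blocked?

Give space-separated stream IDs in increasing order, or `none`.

Answer: S2

Derivation:
Op 1: conn=34 S1=48 S2=34 S3=48 blocked=[]
Op 2: conn=24 S1=48 S2=24 S3=48 blocked=[]
Op 3: conn=52 S1=48 S2=24 S3=48 blocked=[]
Op 4: conn=40 S1=48 S2=12 S3=48 blocked=[]
Op 5: conn=40 S1=48 S2=12 S3=55 blocked=[]
Op 6: conn=60 S1=48 S2=12 S3=55 blocked=[]
Op 7: conn=52 S1=40 S2=12 S3=55 blocked=[]
Op 8: conn=65 S1=40 S2=12 S3=55 blocked=[]
Op 9: conn=52 S1=40 S2=-1 S3=55 blocked=[2]
Op 10: conn=35 S1=40 S2=-18 S3=55 blocked=[2]
Op 11: conn=52 S1=40 S2=-18 S3=55 blocked=[2]
Op 12: conn=47 S1=35 S2=-18 S3=55 blocked=[2]
Op 13: conn=36 S1=24 S2=-18 S3=55 blocked=[2]
Op 14: conn=66 S1=24 S2=-18 S3=55 blocked=[2]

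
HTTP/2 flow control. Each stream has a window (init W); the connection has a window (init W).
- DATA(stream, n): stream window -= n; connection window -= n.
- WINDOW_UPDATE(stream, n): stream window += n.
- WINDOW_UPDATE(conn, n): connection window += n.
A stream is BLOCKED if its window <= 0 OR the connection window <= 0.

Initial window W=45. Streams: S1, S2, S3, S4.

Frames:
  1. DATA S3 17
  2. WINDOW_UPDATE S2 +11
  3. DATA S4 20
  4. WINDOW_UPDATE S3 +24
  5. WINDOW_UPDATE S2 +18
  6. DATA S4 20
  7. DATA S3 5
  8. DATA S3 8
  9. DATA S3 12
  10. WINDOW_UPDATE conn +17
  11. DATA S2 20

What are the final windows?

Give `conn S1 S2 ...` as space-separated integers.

Answer: -40 45 54 27 5

Derivation:
Op 1: conn=28 S1=45 S2=45 S3=28 S4=45 blocked=[]
Op 2: conn=28 S1=45 S2=56 S3=28 S4=45 blocked=[]
Op 3: conn=8 S1=45 S2=56 S3=28 S4=25 blocked=[]
Op 4: conn=8 S1=45 S2=56 S3=52 S4=25 blocked=[]
Op 5: conn=8 S1=45 S2=74 S3=52 S4=25 blocked=[]
Op 6: conn=-12 S1=45 S2=74 S3=52 S4=5 blocked=[1, 2, 3, 4]
Op 7: conn=-17 S1=45 S2=74 S3=47 S4=5 blocked=[1, 2, 3, 4]
Op 8: conn=-25 S1=45 S2=74 S3=39 S4=5 blocked=[1, 2, 3, 4]
Op 9: conn=-37 S1=45 S2=74 S3=27 S4=5 blocked=[1, 2, 3, 4]
Op 10: conn=-20 S1=45 S2=74 S3=27 S4=5 blocked=[1, 2, 3, 4]
Op 11: conn=-40 S1=45 S2=54 S3=27 S4=5 blocked=[1, 2, 3, 4]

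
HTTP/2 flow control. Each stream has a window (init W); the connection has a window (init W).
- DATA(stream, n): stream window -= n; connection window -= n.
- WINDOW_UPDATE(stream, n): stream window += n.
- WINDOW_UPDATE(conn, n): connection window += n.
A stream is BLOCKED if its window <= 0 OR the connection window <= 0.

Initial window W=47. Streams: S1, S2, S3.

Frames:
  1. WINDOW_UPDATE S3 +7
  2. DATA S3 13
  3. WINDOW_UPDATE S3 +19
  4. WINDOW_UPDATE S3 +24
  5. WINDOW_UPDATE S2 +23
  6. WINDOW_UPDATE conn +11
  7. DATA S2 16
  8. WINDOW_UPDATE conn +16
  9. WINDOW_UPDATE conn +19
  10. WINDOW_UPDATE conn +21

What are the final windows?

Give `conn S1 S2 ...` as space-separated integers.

Op 1: conn=47 S1=47 S2=47 S3=54 blocked=[]
Op 2: conn=34 S1=47 S2=47 S3=41 blocked=[]
Op 3: conn=34 S1=47 S2=47 S3=60 blocked=[]
Op 4: conn=34 S1=47 S2=47 S3=84 blocked=[]
Op 5: conn=34 S1=47 S2=70 S3=84 blocked=[]
Op 6: conn=45 S1=47 S2=70 S3=84 blocked=[]
Op 7: conn=29 S1=47 S2=54 S3=84 blocked=[]
Op 8: conn=45 S1=47 S2=54 S3=84 blocked=[]
Op 9: conn=64 S1=47 S2=54 S3=84 blocked=[]
Op 10: conn=85 S1=47 S2=54 S3=84 blocked=[]

Answer: 85 47 54 84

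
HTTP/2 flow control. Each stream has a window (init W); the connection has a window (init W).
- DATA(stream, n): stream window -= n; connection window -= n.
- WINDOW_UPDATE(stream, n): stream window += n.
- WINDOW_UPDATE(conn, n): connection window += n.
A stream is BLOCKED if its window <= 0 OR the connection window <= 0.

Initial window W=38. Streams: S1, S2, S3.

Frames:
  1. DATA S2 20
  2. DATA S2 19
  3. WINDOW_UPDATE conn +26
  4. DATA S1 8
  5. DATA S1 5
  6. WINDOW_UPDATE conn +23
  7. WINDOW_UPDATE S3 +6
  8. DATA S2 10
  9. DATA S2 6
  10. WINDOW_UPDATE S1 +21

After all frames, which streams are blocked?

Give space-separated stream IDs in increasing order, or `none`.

Answer: S2

Derivation:
Op 1: conn=18 S1=38 S2=18 S3=38 blocked=[]
Op 2: conn=-1 S1=38 S2=-1 S3=38 blocked=[1, 2, 3]
Op 3: conn=25 S1=38 S2=-1 S3=38 blocked=[2]
Op 4: conn=17 S1=30 S2=-1 S3=38 blocked=[2]
Op 5: conn=12 S1=25 S2=-1 S3=38 blocked=[2]
Op 6: conn=35 S1=25 S2=-1 S3=38 blocked=[2]
Op 7: conn=35 S1=25 S2=-1 S3=44 blocked=[2]
Op 8: conn=25 S1=25 S2=-11 S3=44 blocked=[2]
Op 9: conn=19 S1=25 S2=-17 S3=44 blocked=[2]
Op 10: conn=19 S1=46 S2=-17 S3=44 blocked=[2]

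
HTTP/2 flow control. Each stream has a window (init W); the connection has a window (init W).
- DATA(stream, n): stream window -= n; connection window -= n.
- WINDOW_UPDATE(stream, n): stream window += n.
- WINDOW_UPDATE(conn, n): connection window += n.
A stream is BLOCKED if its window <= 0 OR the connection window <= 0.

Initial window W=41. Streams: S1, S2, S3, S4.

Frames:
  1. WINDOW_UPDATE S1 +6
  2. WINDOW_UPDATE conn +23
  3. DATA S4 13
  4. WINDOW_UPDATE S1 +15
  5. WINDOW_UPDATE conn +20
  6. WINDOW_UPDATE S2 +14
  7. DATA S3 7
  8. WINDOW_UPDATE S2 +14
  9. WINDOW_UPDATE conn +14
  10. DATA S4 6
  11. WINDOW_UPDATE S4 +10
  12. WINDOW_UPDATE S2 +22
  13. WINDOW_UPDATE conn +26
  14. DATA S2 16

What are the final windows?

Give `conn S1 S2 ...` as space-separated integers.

Op 1: conn=41 S1=47 S2=41 S3=41 S4=41 blocked=[]
Op 2: conn=64 S1=47 S2=41 S3=41 S4=41 blocked=[]
Op 3: conn=51 S1=47 S2=41 S3=41 S4=28 blocked=[]
Op 4: conn=51 S1=62 S2=41 S3=41 S4=28 blocked=[]
Op 5: conn=71 S1=62 S2=41 S3=41 S4=28 blocked=[]
Op 6: conn=71 S1=62 S2=55 S3=41 S4=28 blocked=[]
Op 7: conn=64 S1=62 S2=55 S3=34 S4=28 blocked=[]
Op 8: conn=64 S1=62 S2=69 S3=34 S4=28 blocked=[]
Op 9: conn=78 S1=62 S2=69 S3=34 S4=28 blocked=[]
Op 10: conn=72 S1=62 S2=69 S3=34 S4=22 blocked=[]
Op 11: conn=72 S1=62 S2=69 S3=34 S4=32 blocked=[]
Op 12: conn=72 S1=62 S2=91 S3=34 S4=32 blocked=[]
Op 13: conn=98 S1=62 S2=91 S3=34 S4=32 blocked=[]
Op 14: conn=82 S1=62 S2=75 S3=34 S4=32 blocked=[]

Answer: 82 62 75 34 32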